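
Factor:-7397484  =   - 2^2*3^1*37^1*16661^1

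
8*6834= 54672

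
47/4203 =47/4203 = 0.01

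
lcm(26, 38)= 494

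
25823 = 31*833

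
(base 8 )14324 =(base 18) 11b2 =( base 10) 6356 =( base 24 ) B0K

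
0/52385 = 0 = 0.00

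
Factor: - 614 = - 2^1 *307^1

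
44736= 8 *5592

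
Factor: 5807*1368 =7943976 = 2^3*3^2*19^1*5807^1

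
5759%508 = 171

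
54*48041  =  2594214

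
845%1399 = 845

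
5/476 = 5/476 = 0.01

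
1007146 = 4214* 239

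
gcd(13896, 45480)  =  24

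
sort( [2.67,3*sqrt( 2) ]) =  [2.67,3 *sqrt (2) ]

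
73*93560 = 6829880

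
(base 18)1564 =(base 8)16614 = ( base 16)1d8c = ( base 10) 7564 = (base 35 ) 664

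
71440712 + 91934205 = 163374917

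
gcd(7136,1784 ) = 1784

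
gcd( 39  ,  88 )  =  1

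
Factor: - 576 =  - 2^6*3^2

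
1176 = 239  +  937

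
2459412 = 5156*477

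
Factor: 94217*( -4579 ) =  - 19^1*71^1*241^1*1327^1 = -431419643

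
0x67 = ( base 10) 103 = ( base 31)3A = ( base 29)3G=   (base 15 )6D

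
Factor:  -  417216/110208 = -2^(-1)*7^( - 1)*53^1  =  - 53/14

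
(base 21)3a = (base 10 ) 73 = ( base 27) 2J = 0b1001001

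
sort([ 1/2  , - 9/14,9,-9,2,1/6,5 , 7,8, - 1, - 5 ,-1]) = [ - 9 , - 5 ,-1, - 1,-9/14, 1/6,1/2,  2 , 5, 7,  8, 9]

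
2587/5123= 2587/5123 = 0.50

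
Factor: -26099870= -2^1*5^1 * 137^1*19051^1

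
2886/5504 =1443/2752= 0.52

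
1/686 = 1/686= 0.00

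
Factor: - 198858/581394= -131^1 * 383^(  -  1) = - 131/383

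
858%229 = 171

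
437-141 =296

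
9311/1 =9311=9311.00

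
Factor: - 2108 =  - 2^2* 17^1*31^1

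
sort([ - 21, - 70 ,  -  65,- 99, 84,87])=[ -99, -70, - 65,-21,  84, 87 ]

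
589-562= 27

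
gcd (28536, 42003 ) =3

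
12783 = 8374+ 4409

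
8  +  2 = 10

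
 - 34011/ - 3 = 11337/1 = 11337.00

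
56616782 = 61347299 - 4730517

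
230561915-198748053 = 31813862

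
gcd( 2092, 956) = 4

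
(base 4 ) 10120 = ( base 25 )B5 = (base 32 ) 8O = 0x118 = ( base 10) 280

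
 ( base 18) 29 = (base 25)1k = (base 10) 45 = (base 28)1h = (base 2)101101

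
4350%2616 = 1734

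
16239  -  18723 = -2484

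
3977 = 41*97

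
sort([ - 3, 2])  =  [ - 3,2 ] 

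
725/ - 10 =  -  73 + 1/2 = - 72.50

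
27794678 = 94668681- 66874003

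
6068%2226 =1616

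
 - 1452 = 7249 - 8701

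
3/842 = 3/842 = 0.00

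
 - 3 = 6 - 9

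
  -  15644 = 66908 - 82552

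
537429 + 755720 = 1293149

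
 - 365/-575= 73/115 = 0.63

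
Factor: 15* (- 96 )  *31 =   -  2^5*3^2*5^1*31^1=- 44640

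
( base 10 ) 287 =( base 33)8n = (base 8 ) 437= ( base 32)8V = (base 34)8F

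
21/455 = 3/65 = 0.05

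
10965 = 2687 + 8278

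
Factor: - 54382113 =-3^2*41^1*147377^1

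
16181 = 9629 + 6552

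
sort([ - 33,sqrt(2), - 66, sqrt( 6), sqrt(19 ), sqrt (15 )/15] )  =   [ - 66 ,- 33, sqrt(15 ) /15 , sqrt (2),sqrt ( 6),sqrt(19 )] 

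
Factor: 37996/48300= 59/75 = 3^ ( - 1)*5^ ( - 2) * 59^1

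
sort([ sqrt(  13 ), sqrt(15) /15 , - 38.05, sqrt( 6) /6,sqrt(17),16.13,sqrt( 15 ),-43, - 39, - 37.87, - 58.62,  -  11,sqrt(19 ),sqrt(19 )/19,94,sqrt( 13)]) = [ - 58.62, -43,-39,  -  38.05, - 37.87,-11, sqrt( 19)/19, sqrt(15)/15,sqrt( 6 ) /6,sqrt(13 ),  sqrt ( 13),sqrt( 15),sqrt( 17), sqrt( 19),16.13, 94]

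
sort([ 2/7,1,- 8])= [ - 8, 2/7,1 ]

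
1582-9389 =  - 7807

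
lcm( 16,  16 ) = 16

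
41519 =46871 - 5352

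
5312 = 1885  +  3427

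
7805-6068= 1737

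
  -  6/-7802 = 3/3901 = 0.00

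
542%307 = 235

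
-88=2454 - 2542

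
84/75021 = 28/25007 = 0.00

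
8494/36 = 235  +  17/18=235.94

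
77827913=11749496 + 66078417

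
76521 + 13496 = 90017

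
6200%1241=1236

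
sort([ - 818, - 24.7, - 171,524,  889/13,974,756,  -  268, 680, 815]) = [ - 818,-268, - 171,-24.7,889/13,524,680,756,815,974] 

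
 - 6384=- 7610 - -1226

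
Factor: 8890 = 2^1 * 5^1*7^1*127^1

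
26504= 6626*4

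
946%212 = 98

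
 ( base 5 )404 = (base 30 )3e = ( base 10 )104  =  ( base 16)68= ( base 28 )3K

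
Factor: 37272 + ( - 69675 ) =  - 3^1*7^1* 1543^1 = - 32403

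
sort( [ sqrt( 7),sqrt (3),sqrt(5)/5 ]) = [ sqrt ( 5)/5,sqrt( 3 ), sqrt(7) ] 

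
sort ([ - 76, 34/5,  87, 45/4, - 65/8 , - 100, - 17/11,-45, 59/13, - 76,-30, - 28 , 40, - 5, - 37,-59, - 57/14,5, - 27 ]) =[- 100, - 76, - 76,-59, - 45, - 37,-30  , - 28,-27, - 65/8, - 5 , - 57/14, - 17/11 , 59/13 , 5, 34/5, 45/4, 40,87] 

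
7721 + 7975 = 15696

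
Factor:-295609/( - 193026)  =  2^( - 1)*3^( - 1)*53^( - 1)*487^1 = 487/318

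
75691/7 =10813 = 10813.00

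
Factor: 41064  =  2^3* 3^1*29^1 * 59^1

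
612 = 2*306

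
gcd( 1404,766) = 2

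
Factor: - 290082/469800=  - 2^( - 2)*3^(-3 )*5^ (-2)* 13^1*29^( - 1)*3719^1 = - 48347/78300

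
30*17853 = 535590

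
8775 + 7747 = 16522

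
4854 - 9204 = -4350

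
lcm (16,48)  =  48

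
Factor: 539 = 7^2*11^1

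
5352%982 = 442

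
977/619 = 977/619  =  1.58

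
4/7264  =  1/1816  =  0.00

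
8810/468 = 4405/234 = 18.82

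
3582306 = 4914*729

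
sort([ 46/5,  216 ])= [ 46/5 , 216 ]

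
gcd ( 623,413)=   7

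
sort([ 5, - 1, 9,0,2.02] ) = [ - 1, 0 , 2.02,5,  9 ] 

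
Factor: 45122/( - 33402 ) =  - 3^( - 1 )* 7^1*11^1 * 19^( - 1) = - 77/57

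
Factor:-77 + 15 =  - 62 = - 2^1*31^1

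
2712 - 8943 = -6231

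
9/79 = 9/79 = 0.11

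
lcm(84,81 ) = 2268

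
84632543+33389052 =118021595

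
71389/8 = 8923 + 5/8 =8923.62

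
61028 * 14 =854392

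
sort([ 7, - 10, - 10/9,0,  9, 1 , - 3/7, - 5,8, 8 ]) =[ - 10, - 5, - 10/9, - 3/7, 0,1,7, 8, 8,9 ]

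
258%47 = 23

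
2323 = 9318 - 6995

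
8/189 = 8/189 = 0.04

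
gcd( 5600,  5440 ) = 160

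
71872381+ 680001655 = 751874036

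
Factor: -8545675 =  - 5^2*341827^1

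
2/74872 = 1/37436 = 0.00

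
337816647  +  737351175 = 1075167822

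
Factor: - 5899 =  - 17^1 * 347^1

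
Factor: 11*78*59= 50622 = 2^1*3^1*11^1*13^1 * 59^1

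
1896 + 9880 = 11776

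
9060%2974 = 138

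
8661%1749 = 1665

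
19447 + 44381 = 63828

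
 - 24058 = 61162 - 85220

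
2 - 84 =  - 82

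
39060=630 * 62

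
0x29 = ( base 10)41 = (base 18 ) 25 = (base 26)1f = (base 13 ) 32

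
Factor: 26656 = 2^5*7^2*17^1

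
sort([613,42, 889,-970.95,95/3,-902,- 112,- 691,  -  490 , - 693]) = [  -  970.95, - 902,  -  693, - 691,  -  490,  -  112,95/3, 42, 613,889 ] 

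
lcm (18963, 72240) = 1517040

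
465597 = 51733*9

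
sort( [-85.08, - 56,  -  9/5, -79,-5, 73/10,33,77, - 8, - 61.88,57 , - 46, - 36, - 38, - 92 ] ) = [ - 92, - 85.08,  -  79, - 61.88, - 56, - 46,-38, - 36, - 8, - 5 , - 9/5,73/10 , 33 , 57,77]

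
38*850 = 32300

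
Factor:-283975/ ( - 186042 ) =2^ ( - 1)*3^(-1) * 5^2*37^1*101^(-1) = 925/606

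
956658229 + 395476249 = 1352134478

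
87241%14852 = 12981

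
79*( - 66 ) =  - 5214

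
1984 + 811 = 2795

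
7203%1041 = 957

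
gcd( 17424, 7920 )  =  1584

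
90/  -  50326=  -  1 + 25118/25163 = - 0.00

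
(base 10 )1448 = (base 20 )3c8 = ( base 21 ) 35k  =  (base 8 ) 2650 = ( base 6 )10412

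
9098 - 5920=3178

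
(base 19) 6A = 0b1111100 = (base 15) 84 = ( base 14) 8C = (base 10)124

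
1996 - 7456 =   -  5460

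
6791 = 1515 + 5276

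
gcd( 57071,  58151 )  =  1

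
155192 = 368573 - 213381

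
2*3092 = 6184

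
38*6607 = 251066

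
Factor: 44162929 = 44162929^1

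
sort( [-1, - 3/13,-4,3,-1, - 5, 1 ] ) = [-5, - 4, - 1,-1,-3/13, 1, 3]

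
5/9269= 5/9269 = 0.00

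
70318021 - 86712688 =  - 16394667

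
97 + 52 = 149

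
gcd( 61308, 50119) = 1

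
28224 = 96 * 294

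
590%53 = 7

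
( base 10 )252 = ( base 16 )FC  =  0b11111100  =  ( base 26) 9i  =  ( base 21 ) C0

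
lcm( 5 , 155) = 155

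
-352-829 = -1181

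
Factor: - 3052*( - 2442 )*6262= 46670585808=2^4*3^1*7^1 * 11^1*31^1*37^1*101^1*109^1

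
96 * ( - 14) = -1344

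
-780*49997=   -  38997660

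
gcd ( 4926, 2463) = 2463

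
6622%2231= 2160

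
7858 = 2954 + 4904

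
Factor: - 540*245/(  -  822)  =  22050/137 = 2^1 * 3^2  *  5^2*7^2*137^( - 1)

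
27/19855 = 27/19855 = 0.00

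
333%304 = 29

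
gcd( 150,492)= 6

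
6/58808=3/29404=0.00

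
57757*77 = 4447289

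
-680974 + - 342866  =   - 1023840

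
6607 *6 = 39642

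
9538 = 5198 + 4340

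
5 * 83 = 415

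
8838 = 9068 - 230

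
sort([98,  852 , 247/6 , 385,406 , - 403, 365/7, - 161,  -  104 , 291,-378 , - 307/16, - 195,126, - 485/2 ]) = [  -  403, - 378,-485/2 ,-195,-161, - 104, - 307/16, 247/6, 365/7, 98, 126,291,  385,406,  852]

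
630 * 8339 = 5253570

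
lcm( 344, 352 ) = 15136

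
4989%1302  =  1083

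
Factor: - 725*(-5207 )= 3775075= 5^2*29^1*41^1*127^1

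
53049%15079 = 7812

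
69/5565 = 23/1855 = 0.01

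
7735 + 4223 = 11958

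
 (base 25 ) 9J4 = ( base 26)90K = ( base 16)17D8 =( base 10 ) 6104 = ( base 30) 6ne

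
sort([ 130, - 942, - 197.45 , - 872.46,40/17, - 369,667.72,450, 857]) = [ -942, - 872.46, - 369, - 197.45, 40/17,130, 450,667.72,857] 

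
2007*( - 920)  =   - 1846440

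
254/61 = 4 + 10/61 = 4.16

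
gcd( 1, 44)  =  1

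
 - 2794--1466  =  -1328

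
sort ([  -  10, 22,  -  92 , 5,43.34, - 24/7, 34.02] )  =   [ - 92, - 10,  -  24/7,5, 22 , 34.02, 43.34]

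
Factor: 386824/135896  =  16987^ ( - 1)*48353^1=48353/16987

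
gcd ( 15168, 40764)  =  948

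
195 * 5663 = 1104285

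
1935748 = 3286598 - 1350850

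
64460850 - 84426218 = - 19965368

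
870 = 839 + 31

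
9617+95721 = 105338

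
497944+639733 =1137677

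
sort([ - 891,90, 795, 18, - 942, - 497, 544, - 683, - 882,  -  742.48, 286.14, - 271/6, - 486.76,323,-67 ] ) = [ - 942  ,- 891, - 882,-742.48, - 683, - 497,-486.76, - 67, - 271/6,18, 90  ,  286.14,323, 544, 795]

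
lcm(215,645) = 645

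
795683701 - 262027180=533656521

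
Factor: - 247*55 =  - 13585 = - 5^1*11^1*13^1*19^1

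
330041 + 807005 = 1137046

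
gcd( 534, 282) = 6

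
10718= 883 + 9835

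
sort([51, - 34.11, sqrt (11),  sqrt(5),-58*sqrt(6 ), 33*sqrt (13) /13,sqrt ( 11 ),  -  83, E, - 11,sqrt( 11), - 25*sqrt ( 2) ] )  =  [  -  58*sqrt(6 ),  -  83, -25 * sqrt (2), - 34.11,-11, sqrt (5), E, sqrt ( 11 ), sqrt(11 ), sqrt(11),  33 * sqrt(13)/13,51] 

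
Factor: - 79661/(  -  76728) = 2^(-3 ) * 3^(- 1)*23^( - 1)*37^1 *139^(-1)*2153^1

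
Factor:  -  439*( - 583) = 255937= 11^1*53^1*439^1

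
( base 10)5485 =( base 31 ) 5LT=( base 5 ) 133420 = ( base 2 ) 1010101101101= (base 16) 156d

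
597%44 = 25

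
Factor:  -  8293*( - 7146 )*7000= 2^4*3^2*5^3 * 7^1 * 397^1*8293^1 = 414832446000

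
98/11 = 8 + 10/11 = 8.91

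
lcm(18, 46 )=414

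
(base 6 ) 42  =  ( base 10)26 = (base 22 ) 14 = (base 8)32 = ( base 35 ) Q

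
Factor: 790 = 2^1 * 5^1*79^1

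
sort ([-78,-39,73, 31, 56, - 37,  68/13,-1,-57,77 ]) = [-78, - 57,  -  39, - 37,-1,68/13,31,56, 73 , 77 ]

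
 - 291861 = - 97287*3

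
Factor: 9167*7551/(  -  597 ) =  -  23073339/199 = -3^1*89^1*103^1*199^(-1 )*839^1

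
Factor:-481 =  - 13^1 * 37^1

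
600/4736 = 75/592=0.13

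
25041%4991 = 86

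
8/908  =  2/227 = 0.01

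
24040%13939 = 10101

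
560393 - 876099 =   -  315706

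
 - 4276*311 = -1329836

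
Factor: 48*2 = 96   =  2^5*3^1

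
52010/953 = 52010/953=54.58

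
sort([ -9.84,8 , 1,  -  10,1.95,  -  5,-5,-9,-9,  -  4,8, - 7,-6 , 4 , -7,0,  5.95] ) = [ - 10, - 9.84, - 9,-9, - 7, - 7,-6,-5, - 5,  -  4,0,1,1.95, 4,5.95,8,8 ]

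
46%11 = 2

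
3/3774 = 1/1258= 0.00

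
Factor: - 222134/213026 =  - 439/421 = - 421^( - 1 )*439^1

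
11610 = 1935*6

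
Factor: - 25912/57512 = -7^( - 1)*13^( -1) * 41^1 = - 41/91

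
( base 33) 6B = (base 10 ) 209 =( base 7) 416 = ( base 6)545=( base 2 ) 11010001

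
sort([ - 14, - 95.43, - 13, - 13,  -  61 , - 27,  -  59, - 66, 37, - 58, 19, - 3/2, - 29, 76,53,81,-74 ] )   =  [ - 95.43, - 74,  -  66, - 61, - 59, - 58 , - 29 ,-27, - 14, - 13, - 13, - 3/2,19,37, 53, 76,81] 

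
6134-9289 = - 3155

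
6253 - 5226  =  1027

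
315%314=1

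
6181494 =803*7698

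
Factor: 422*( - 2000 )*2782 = - 2348008000=- 2^6*5^3* 13^1 * 107^1*211^1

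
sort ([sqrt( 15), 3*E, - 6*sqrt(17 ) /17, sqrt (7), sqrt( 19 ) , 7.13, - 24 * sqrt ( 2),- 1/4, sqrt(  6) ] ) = [  -  24*sqrt(2), - 6*sqrt(17)/17, - 1/4,sqrt(6),sqrt (7), sqrt( 15), sqrt( 19 ),7.13, 3*E] 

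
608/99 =6 + 14/99 = 6.14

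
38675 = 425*91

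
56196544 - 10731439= 45465105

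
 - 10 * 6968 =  - 69680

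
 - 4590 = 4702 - 9292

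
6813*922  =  6281586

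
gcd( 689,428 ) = 1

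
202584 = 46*4404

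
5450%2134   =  1182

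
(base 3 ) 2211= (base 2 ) 1001100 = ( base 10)76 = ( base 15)51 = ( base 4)1030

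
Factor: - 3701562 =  - 2^1*3^1*41^2*367^1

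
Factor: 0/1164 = 0^1 = 0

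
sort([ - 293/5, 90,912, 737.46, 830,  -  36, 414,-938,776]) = [ - 938,-293/5, - 36 , 90, 414,  737.46,776, 830, 912 ]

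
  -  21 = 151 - 172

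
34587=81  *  427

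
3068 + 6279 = 9347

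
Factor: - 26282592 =-2^5*3^2*7^1*13037^1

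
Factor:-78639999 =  - 3^1*3677^1*7129^1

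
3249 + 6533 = 9782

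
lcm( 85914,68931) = 5928066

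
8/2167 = 8/2167 = 0.00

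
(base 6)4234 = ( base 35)RD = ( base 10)958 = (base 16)3BE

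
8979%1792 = 19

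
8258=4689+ 3569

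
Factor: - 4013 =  - 4013^1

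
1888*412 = 777856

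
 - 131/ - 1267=131/1267 = 0.10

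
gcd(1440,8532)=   36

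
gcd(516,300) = 12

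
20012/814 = 24 + 238/407 = 24.58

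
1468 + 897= 2365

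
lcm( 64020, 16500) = 1600500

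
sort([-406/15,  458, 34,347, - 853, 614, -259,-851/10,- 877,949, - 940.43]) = [ - 940.43, - 877,- 853, - 259, - 851/10, - 406/15 , 34,347, 458, 614, 949]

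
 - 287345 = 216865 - 504210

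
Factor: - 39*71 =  - 3^1*13^1*71^1 = - 2769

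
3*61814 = 185442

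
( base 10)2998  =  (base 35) 2FN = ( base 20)79i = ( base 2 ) 101110110110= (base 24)54M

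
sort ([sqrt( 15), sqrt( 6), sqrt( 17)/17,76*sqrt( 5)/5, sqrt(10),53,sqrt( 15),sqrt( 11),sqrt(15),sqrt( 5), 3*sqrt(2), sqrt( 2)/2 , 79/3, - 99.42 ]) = [  -  99.42,sqrt( 17 ) /17,sqrt ( 2)/2,  sqrt( 5), sqrt( 6 ), sqrt( 10), sqrt (11), sqrt(15),  sqrt(15 ), sqrt( 15 ), 3 * sqrt( 2), 79/3,76*sqrt( 5 ) /5,53]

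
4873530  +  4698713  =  9572243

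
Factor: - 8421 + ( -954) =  - 9375 = - 3^1 * 5^5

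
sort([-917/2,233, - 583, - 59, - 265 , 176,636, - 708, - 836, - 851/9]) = [ - 836, - 708,-583, - 917/2 , - 265, - 851/9, - 59, 176, 233, 636]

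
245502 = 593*414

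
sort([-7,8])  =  [-7,8]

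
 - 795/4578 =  - 1 + 1261/1526 = - 0.17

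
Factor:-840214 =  - 2^1*61^1*71^1 * 97^1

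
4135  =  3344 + 791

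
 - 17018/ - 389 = 17018/389 = 43.75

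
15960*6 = 95760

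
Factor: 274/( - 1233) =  - 2^1*3^(- 2 )= - 2/9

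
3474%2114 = 1360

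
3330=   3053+277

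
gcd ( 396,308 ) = 44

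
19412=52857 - 33445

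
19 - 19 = 0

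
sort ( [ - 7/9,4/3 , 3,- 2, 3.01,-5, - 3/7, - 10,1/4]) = [ - 10, - 5,-2, - 7/9 , - 3/7,1/4, 4/3,3, 3.01] 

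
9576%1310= 406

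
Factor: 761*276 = 2^2*3^1*23^1*761^1= 210036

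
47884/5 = 47884/5 = 9576.80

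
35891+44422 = 80313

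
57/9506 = 57/9506=0.01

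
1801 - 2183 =-382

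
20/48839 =20/48839 = 0.00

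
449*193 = 86657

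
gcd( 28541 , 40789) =1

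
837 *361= 302157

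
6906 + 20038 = 26944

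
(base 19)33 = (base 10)60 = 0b111100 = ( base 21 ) 2I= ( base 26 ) 28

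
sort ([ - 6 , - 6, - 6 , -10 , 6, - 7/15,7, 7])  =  [ - 10, - 6, - 6, - 6, - 7/15,6, 7,7] 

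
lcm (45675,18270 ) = 91350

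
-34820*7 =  -243740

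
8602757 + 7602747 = 16205504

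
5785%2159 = 1467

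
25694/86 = 298 + 33/43 =298.77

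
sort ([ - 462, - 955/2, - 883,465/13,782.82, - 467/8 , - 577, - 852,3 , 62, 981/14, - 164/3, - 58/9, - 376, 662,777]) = [ - 883, - 852,-577, - 955/2, - 462, - 376, - 467/8, - 164/3,  -  58/9,3,465/13, 62,981/14,662,777,782.82]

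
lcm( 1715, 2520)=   123480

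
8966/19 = 471 + 17/19 = 471.89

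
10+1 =11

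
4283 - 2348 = 1935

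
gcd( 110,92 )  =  2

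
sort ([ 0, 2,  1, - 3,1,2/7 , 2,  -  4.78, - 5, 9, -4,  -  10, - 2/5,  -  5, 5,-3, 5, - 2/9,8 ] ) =[ - 10, - 5, - 5, - 4.78, - 4, - 3, - 3, -2/5, - 2/9,0, 2/7, 1, 1, 2 , 2, 5, 5,8, 9 ] 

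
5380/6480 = 269/324 =0.83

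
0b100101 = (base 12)31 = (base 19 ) 1I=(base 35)12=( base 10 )37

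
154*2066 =318164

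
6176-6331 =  - 155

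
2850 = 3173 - 323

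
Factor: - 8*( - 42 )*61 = 2^4*3^1 * 7^1*61^1= 20496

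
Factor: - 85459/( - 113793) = 3^( - 1 )*11^1*17^1*83^( - 1) = 187/249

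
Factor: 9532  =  2^2 * 2383^1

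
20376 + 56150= 76526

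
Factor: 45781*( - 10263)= - 3^1*11^1*17^1*311^1*2693^1 = - 469850403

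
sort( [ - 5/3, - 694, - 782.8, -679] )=[ - 782.8 , - 694, - 679, - 5/3] 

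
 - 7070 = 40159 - 47229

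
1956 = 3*652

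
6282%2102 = 2078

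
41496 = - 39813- - 81309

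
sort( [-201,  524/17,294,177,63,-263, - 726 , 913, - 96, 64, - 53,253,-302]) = [ - 726, - 302,  -  263,-201, -96, - 53,  524/17,63, 64,177, 253,294, 913 ]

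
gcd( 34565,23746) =31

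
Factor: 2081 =2081^1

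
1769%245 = 54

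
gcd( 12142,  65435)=1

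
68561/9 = 7617+ 8/9 =7617.89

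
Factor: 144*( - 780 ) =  - 2^6*3^3*5^1*13^1 = - 112320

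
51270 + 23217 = 74487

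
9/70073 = 9/70073= 0.00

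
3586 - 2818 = 768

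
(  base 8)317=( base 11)179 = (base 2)11001111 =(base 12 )153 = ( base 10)207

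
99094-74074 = 25020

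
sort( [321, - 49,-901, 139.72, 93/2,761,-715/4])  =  [ - 901, - 715/4, -49, 93/2,139.72, 321,761 ]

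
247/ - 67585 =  - 1 + 67338/67585 = - 0.00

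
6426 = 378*17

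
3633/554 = 3633/554 = 6.56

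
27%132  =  27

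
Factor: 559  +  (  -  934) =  - 3^1*5^3 = - 375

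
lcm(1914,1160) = 38280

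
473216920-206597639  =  266619281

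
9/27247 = 9/27247=0.00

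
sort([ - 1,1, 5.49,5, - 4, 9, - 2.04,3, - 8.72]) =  [- 8.72, - 4,  -  2.04,-1,1, 3,  5,5.49, 9]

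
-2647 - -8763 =6116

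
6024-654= 5370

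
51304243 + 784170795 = 835475038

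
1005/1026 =335/342=0.98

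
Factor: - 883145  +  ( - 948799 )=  - 1831944 = - 2^3*3^1*37^1*2063^1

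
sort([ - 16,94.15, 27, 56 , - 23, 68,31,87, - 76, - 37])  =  [ - 76,-37, - 23, - 16,27,31,56, 68,  87,94.15]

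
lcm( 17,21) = 357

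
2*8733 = 17466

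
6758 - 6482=276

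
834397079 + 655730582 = 1490127661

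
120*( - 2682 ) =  - 321840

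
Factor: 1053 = 3^4*13^1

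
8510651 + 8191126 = 16701777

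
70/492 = 35/246 = 0.14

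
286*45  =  12870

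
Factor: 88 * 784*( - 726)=-2^8*3^1 * 7^2*11^3  =  - 50088192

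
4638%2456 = 2182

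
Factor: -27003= -3^1*9001^1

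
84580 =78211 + 6369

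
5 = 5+0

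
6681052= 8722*766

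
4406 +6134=10540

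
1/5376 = 1/5376  =  0.00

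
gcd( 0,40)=40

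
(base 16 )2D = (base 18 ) 29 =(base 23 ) 1m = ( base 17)2B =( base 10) 45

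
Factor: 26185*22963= 5^1*5237^1*22963^1 =601286155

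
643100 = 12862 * 50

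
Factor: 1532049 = 3^1*510683^1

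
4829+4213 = 9042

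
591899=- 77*( - 7687)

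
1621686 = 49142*33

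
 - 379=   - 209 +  - 170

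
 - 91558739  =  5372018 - 96930757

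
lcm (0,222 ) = 0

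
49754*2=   99508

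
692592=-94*(-7368)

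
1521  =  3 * 507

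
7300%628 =392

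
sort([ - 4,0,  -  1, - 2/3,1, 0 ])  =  [ - 4, - 1, - 2/3 , 0,0,1 ]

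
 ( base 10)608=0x260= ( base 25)O8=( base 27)me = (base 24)118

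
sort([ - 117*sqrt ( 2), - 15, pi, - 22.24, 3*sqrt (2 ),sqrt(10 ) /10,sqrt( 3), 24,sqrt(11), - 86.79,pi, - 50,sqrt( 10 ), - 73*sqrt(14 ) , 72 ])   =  [ - 73 *sqrt (14 ), - 117*sqrt ( 2), - 86.79, - 50 , - 22.24,-15,sqrt( 10) /10, sqrt( 3 ),pi,pi , sqrt(10),sqrt(11 ) , 3 * sqrt (2 ),24,72 ] 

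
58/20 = 2 + 9/10 = 2.90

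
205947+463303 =669250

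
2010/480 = 4 + 3/16= 4.19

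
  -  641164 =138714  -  779878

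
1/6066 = 1/6066 = 0.00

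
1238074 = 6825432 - 5587358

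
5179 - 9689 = - 4510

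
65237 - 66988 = - 1751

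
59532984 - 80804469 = - 21271485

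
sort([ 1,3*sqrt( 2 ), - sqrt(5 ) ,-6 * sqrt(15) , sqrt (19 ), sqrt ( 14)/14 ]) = [ - 6*sqrt(15 ), - sqrt(5), sqrt ( 14)/14, 1, 3 * sqrt(2 ) , sqrt ( 19 )]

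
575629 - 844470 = - 268841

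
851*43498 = 37016798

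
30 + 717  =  747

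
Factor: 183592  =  2^3*53^1*433^1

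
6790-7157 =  - 367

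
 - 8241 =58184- 66425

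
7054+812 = 7866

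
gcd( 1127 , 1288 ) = 161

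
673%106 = 37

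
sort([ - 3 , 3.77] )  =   [ - 3, 3.77] 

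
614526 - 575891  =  38635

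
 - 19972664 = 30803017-50775681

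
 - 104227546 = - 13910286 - 90317260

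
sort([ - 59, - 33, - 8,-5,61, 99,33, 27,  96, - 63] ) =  [-63, - 59,-33, - 8, - 5 , 27,33,61,96,99] 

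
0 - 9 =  - 9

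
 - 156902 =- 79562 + -77340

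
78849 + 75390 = 154239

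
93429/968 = 93429/968 = 96.52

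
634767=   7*90681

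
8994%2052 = 786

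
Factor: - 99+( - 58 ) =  - 157^1 = - 157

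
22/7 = 22/7 = 3.14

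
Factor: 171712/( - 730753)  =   -2^6 * 2683^1 * 730753^( - 1)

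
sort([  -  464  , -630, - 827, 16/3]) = [ - 827, - 630 ,-464,  16/3]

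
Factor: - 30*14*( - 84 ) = 35280  =  2^4*3^2*5^1*7^2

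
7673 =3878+3795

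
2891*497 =1436827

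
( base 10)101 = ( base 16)65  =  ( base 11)92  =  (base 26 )3N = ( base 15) 6b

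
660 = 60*11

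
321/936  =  107/312=0.34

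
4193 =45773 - 41580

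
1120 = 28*40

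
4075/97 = 4075/97  =  42.01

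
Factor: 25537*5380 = 137389060 = 2^2*5^1*269^1 * 25537^1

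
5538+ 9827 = 15365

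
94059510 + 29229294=123288804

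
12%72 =12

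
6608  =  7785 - 1177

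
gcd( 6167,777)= 7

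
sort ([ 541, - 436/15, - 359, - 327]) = [ - 359, - 327, - 436/15,541]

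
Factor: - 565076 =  - 2^2*141269^1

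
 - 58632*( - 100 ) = 5863200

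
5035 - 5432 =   -  397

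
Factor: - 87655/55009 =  - 5^1 * 47^1*373^1*55009^( - 1)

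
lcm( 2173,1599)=84747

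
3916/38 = 103 + 1/19  =  103.05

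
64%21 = 1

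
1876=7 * 268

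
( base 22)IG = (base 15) 1C7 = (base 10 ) 412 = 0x19c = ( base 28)ek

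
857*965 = 827005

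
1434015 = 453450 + 980565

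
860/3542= 430/1771 = 0.24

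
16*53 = 848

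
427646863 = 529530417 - 101883554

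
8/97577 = 8/97577 =0.00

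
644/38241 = 92/5463 = 0.02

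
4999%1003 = 987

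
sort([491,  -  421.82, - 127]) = [ - 421.82,- 127,491 ] 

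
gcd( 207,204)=3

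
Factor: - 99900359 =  - 13^1*127^1 *60509^1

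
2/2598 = 1/1299  =  0.00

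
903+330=1233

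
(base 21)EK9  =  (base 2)1100111001011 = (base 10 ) 6603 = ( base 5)202403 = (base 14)2599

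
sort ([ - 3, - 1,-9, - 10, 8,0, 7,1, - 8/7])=[ - 10,  -  9, - 3, - 8/7, - 1 , 0,1,  7, 8]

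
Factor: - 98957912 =-2^3 * 83^1*149033^1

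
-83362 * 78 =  -6502236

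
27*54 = 1458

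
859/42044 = 859/42044 = 0.02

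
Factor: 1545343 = 1545343^1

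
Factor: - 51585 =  - 3^1*5^1* 19^1*181^1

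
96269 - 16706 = 79563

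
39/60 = 13/20= 0.65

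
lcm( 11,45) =495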